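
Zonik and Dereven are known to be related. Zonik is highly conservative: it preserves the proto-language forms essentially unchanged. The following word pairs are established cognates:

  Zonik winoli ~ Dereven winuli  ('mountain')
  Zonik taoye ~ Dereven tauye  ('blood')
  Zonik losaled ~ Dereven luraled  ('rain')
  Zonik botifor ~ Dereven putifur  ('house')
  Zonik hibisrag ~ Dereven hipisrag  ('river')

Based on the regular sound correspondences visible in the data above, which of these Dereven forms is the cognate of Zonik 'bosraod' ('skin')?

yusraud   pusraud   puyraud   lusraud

pusraud

botifor ~ putifur — Zonik b corresponds to Dereven p word-initially before a back vowel.
winoli ~ winuli, losaled ~ luraled — Zonik o corresponds to Dereven u after a consonant, before a consonant other than r, m, n, p, b, f, v.
taoye ~ tauye — Zonik o corresponds to Dereven u after a vowel, before a consonant other than r, m, n, p, b, f, v.
Applying these to Zonik 'bosraod':
  bosraod → posraod   (b→p word-initially before a back vowel)
  posraod → pusraod   (o→u after a consonant, before a consonant other than r, m, n, p, b, f, v)
  pusraod → pusraud   (o→u after a vowel, before a consonant other than r, m, n, p, b, f, v)
So the Dereven cognate is 'pusraud'.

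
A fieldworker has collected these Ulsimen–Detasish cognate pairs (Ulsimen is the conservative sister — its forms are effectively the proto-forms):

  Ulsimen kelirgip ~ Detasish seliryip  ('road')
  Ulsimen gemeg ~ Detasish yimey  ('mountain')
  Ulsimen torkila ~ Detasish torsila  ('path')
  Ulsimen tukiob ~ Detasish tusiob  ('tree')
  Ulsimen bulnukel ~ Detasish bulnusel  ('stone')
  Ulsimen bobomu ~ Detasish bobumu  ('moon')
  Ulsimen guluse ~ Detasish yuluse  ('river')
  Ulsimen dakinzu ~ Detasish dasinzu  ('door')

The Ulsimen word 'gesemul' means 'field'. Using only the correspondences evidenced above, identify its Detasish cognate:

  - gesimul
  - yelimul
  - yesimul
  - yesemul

gemeg ~ yimey — Ulsimen g corresponds to Detasish y word-initially before a front vowel.
gemeg ~ yimey — Ulsimen e corresponds to Detasish i after a consonant, before a nasal.
Applying these to Ulsimen 'gesemul':
  gesemul → yesemul   (g→y word-initially before a front vowel)
  yesemul → yesimul   (e→i after a consonant, before a nasal)
So the Detasish cognate is 'yesimul'.

yesimul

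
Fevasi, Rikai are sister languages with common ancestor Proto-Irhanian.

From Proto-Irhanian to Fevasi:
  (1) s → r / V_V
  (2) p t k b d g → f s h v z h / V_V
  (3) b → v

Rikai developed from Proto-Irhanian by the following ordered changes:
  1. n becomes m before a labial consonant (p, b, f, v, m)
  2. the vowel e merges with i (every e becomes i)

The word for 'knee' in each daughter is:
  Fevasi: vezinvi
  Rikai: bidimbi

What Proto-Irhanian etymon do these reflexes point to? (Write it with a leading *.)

Position 1: Fevasi has v, Rikai has b. Rikai preserves b here (none of its changes turn any other segment into b), so the proto-segment is *b.
Position 5: Fevasi has n, Rikai has m. Fevasi preserves n here (none of its changes turn any other segment into n), so the proto-segment is *n.
This points to *bedinbi. Verify forward in each daughter:
Fevasi: *bedinbi
  bedinbi (rule 1 does not apply)
  bedinbi → bezinbi   [intervocalic lenition]
  bezinbi → vezinvi   [unconditioned shift]
  giving Fevasi vezinvi.
Rikai: *bedinbi
  bedinbi → bedimbi   [nasal place assimilation]
  bedimbi → bidimbi   [vowel merger]
  giving Rikai bidimbi.
No other proto-form is consistent with every reflex, so the reconstruction is *bedinbi.

*bedinbi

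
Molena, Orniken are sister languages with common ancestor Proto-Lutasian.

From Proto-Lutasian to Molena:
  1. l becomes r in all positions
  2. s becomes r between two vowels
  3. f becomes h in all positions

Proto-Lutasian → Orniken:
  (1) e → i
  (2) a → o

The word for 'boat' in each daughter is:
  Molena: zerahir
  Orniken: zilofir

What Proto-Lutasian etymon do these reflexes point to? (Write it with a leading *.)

Position 2: Molena has e, Orniken has i. Molena preserves e here (none of its changes turn any other segment into e), so the proto-segment is *e.
Position 4: Molena has a, Orniken has o. Molena preserves a here (none of its changes turn any other segment into a), so the proto-segment is *a.
Verify the candidate proto-form against each daughter:
Molena: *zelafir
  zelafir → zerafir   [unconditioned shift]
  zerafir (rule 2 does not apply)
  zerafir → zerahir   [unconditioned shift]
  giving Molena zerahir.
Orniken: *zelafir > zilafir > zilofir  (by vowel merger, vowel merger)
No other proto-form is consistent with every reflex, so the reconstruction is *zelafir.

*zelafir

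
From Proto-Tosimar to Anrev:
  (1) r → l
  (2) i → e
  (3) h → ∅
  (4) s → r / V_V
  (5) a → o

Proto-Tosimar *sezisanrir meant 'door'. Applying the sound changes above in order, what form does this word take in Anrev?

sezeronlel

Anrev: start from *sezisanrir.
  rule 1 (unconditioned shift): sezisanrir → sezisanlil
  rule 2 (vowel merger): sezisanlil → sezesanlel
  rule 3: no change — sezesanlel
  rule 4 (rhotacism): sezesanlel → sezeranlel
  rule 5 (vowel merger): sezeranlel → sezeronlel
  ⇒ Anrev sezeronlel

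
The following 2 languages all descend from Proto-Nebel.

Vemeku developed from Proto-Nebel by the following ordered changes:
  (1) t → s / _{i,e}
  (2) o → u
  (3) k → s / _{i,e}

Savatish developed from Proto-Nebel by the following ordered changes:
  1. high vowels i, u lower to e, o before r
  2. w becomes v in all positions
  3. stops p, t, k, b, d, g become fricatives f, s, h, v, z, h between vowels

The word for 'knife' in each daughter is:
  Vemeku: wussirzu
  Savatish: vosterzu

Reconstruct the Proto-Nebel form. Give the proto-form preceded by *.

*wostirzu

Position 1: Vemeku has w, Savatish has v. Vemeku preserves w here (none of its changes turn any other segment into w), so the proto-segment is *w.
Position 4: Vemeku has s, Savatish has t. Savatish preserves t here (none of its changes turn any other segment into t), so the proto-segment is *t.
Position 5: Vemeku has i, Savatish has e. Vemeku preserves i here (none of its changes turn any other segment into i), so the proto-segment is *i.
Continuing position by position gives *wostirzu; check it forward:
Vemeku: *wostirzu
  wostirzu → wossirzu   [palatalisation]
  wossirzu → wussirzu   [vowel merger]
  wussirzu (rule 3 does not apply)
  giving Vemeku wussirzu.
Savatish: *wostirzu > wosterzu > vosterzu  (by pre-rhotic lowering, unconditioned shift)
No other proto-form is consistent with every reflex, so the reconstruction is *wostirzu.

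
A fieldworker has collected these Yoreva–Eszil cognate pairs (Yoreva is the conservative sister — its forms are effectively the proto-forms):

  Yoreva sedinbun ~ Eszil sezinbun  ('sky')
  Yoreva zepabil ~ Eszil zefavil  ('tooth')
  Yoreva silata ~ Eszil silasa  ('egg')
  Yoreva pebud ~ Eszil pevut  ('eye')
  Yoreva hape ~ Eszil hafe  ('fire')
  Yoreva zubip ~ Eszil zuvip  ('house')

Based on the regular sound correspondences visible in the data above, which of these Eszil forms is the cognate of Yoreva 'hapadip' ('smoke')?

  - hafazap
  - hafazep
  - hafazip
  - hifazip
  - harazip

hafazip

zepabil ~ zefavil — Yoreva p corresponds to Eszil f between vowels (before a back vowel).
sedinbun ~ sezinbun — Yoreva d corresponds to Eszil z between vowels (before a front vowel).
Applying these to Yoreva 'hapadip':
  hapadip → hafadip   (p→f between vowels (before a back vowel))
  hafadip → hafazip   (d→z between vowels (before a front vowel))
So the Eszil cognate is 'hafazip'.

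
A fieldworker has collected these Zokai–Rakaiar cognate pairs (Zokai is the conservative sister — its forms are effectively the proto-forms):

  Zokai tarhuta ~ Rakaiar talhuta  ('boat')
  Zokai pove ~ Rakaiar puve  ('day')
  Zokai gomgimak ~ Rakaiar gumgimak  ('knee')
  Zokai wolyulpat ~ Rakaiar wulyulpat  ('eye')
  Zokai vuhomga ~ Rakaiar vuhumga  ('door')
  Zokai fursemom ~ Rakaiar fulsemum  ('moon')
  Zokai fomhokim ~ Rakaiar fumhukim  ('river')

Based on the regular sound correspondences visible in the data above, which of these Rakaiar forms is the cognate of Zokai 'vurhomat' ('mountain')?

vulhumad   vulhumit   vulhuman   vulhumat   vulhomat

vulhumat

tarhuta ~ talhuta, fursemom ~ fulsemum — Zokai r corresponds to Rakaiar l after a vowel, before a consonant other than r, m, n, p, b, f, v.
gomgimak ~ gumgimak, vuhomga ~ vuhumga — Zokai o corresponds to Rakaiar u after a consonant, before a nasal.
Applying these to Zokai 'vurhomat':
  vurhomat → vulhomat   (r→l after a vowel, before a consonant other than r, m, n, p, b, f, v)
  vulhomat → vulhumat   (o→u after a consonant, before a nasal)
So the Rakaiar cognate is 'vulhumat'.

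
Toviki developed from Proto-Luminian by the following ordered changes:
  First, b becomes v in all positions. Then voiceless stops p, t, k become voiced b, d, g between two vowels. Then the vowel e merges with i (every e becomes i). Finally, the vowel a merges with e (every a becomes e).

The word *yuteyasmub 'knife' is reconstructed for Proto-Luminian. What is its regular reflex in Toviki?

yudiyesmuv

Toviki: *yuteyasmub
  yuteyasmub → yuteyasmuv   [unconditioned shift]
  yuteyasmuv → yudeyasmuv   [intervocalic voicing]
  yudeyasmuv → yudiyasmuv   [vowel merger]
  yudiyasmuv → yudiyesmuv   [vowel merger]
  giving Toviki yudiyesmuv.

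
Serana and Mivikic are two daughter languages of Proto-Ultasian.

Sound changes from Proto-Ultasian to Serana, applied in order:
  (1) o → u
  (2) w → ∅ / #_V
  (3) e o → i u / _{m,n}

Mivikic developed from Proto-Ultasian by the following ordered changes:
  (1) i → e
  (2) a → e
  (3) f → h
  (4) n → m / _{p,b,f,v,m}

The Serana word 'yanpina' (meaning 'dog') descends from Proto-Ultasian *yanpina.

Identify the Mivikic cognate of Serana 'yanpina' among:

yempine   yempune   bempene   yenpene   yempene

yempene

Mivikic: start from *yanpina.
  rule 1 (vowel merger): yanpina → yanpena
  rule 2 (vowel merger): yanpena → yenpene
  rule 3: no change — yenpene
  rule 4 (nasal place assimilation): yenpene → yempene
  ⇒ Mivikic yempene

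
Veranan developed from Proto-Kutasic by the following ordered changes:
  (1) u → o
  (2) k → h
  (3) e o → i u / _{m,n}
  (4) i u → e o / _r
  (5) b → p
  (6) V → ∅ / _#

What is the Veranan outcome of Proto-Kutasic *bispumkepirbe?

Veranan: start from *bispumkepirbe.
  rule 1 (vowel merger): bispumkepirbe → bispomkepirbe
  rule 2 (unconditioned shift): bispomkepirbe → bispomhepirbe
  rule 3 (pre-nasal raising): bispomhepirbe → bispumhepirbe
  rule 4 (pre-rhotic lowering): bispumhepirbe → bispumheperbe
  rule 5 (unconditioned shift): bispumheperbe → pispumheperpe
  rule 6 (apocope): pispumheperpe → pispumheperp
  ⇒ Veranan pispumheperp

pispumheperp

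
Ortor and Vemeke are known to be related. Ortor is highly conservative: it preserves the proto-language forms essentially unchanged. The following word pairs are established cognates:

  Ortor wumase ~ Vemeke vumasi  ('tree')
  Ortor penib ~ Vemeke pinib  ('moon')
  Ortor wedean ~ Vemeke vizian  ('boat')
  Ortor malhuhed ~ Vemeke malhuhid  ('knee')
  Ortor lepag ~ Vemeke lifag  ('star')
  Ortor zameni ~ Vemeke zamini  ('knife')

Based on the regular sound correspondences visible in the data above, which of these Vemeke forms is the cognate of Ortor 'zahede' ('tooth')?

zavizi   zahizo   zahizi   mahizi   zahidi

zahizi

wedean ~ vizian, malhuhed ~ malhuhid — Ortor e corresponds to Vemeke i after a consonant, before a consonant other than r, m, n, p, b, f, v.
wedean ~ vizian — Ortor d corresponds to Vemeke z between vowels (before a front vowel).
wumase ~ vumasi — Ortor e corresponds to Vemeke i word-finally.
Applying these to Ortor 'zahede':
  zahede → zahide   (e→i after a consonant, before a consonant other than r, m, n, p, b, f, v)
  zahide → zahize   (d→z between vowels (before a front vowel))
  zahize → zahizi   (e→i word-finally)
So the Vemeke cognate is 'zahizi'.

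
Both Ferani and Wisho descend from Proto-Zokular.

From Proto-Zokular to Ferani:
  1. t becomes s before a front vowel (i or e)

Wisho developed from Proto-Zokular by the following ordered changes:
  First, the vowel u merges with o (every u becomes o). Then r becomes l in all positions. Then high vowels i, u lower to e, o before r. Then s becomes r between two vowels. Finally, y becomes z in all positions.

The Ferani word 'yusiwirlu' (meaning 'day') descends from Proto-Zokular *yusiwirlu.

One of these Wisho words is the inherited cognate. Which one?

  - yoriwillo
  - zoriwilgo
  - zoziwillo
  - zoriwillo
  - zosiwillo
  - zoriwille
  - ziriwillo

zoriwillo

Wisho: start from *yusiwirlu.
  rule 1 (vowel merger): yusiwirlu → yosiwirlo
  rule 2 (unconditioned shift): yosiwirlo → yosiwillo
  rule 3: no change — yosiwillo
  rule 4 (rhotacism): yosiwillo → yoriwillo
  rule 5 (unconditioned shift): yoriwillo → zoriwillo
  ⇒ Wisho zoriwillo
Among the options, 'zoriwillo' alone shows every Wisho change applied in order.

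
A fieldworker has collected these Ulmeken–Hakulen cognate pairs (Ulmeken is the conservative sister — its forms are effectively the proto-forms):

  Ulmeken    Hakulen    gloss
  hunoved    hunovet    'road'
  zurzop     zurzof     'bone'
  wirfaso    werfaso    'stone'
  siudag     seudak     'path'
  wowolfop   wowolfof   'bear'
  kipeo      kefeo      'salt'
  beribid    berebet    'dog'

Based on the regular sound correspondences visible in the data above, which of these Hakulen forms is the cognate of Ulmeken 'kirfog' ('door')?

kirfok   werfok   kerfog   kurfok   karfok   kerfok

wirfaso ~ werfaso — Ulmeken i corresponds to Hakulen e after a consonant, before r.
siudag ~ seudak — Ulmeken g corresponds to Hakulen k word-finally.
Applying these to Ulmeken 'kirfog':
  kirfog → kerfog   (i→e after a consonant, before r)
  kerfog → kerfok   (g→k word-finally)
So the Hakulen cognate is 'kerfok'.

kerfok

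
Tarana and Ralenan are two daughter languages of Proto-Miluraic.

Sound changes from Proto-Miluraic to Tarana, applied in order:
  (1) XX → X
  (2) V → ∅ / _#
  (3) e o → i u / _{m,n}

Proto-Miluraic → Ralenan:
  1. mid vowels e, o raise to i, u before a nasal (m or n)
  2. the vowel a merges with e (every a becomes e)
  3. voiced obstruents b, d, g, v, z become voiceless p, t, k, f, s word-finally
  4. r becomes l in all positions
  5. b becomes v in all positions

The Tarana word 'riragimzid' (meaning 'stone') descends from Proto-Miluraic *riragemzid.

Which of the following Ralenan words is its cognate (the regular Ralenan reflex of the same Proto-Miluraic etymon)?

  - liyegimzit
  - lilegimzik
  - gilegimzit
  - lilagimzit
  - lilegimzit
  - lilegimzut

lilegimzit

Ralenan: *riragemzid > riragimzid > riregimzid > riregimzit > lilegimzit  (by pre-nasal raising, vowel merger, final devoicing, unconditioned shift)
Only 'lilegimzit' matches the regular Ralenan development of *riragemzid.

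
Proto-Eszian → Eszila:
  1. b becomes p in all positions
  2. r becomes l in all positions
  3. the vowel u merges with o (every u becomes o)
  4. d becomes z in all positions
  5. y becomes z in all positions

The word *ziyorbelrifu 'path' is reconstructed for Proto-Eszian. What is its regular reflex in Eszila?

Eszila: start from *ziyorbelrifu.
  rule 1 (unconditioned shift): ziyorbelrifu → ziyorpelrifu
  rule 2 (unconditioned shift): ziyorpelrifu → ziyolpellifu
  rule 3 (vowel merger): ziyolpellifu → ziyolpellifo
  rule 4: no change — ziyolpellifo
  rule 5 (unconditioned shift): ziyolpellifo → zizolpellifo
  ⇒ Eszila zizolpellifo

zizolpellifo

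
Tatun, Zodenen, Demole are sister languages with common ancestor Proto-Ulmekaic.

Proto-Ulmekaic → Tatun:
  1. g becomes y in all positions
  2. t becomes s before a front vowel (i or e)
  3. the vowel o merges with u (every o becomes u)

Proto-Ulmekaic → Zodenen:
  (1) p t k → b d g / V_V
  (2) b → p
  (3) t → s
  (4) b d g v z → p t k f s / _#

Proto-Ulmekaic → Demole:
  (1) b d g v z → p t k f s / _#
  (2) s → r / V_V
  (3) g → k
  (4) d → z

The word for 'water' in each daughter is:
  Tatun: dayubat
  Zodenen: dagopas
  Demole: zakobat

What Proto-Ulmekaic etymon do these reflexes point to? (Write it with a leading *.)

*dagobat

Position 4: Tatun has u, Zodenen has o, Demole has o. Zodenen preserves o here (none of its changes turn any other segment into o), so the proto-segment is *o.
Position 5: Tatun has b, Zodenen has p, Demole has b. Tatun preserves b here (none of its changes turn any other segment into b), so the proto-segment is *b.
Position 3: Tatun has y, Zodenen has g, Demole has k. Taking the neighbouring segments as reconstructed: Tatun y could go back to *g or *y; Zodenen g could go back to *k or *g; Demole k could go back to *k or *g — the one source consistent with every daughter is *g.
This points to *dagobat. Verify forward in each daughter:
Tatun: *dagobat > dayobat > dayubat  (by unconditioned shift, vowel merger)
Zodenen: *dagobat > dagopat > dagopas  (by unconditioned shift, unconditioned shift)
Demole: *dagobat
  dagobat (rule 1 does not apply)
  dagobat (rule 2 does not apply)
  dagobat → dakobat   [unconditioned shift]
  dakobat → zakobat   [unconditioned shift]
  giving Demole zakobat.
No other proto-form is consistent with every reflex, so the reconstruction is *dagobat.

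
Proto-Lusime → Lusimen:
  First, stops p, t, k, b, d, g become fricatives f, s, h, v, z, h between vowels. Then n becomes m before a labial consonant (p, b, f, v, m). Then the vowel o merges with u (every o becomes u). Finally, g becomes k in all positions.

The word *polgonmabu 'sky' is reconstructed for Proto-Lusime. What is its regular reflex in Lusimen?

Lusimen: *polgonmabu > polgonmavu > polgommavu > pulgummavu > pulkummavu  (by intervocalic lenition, nasal place assimilation, vowel merger, unconditioned shift)

pulkummavu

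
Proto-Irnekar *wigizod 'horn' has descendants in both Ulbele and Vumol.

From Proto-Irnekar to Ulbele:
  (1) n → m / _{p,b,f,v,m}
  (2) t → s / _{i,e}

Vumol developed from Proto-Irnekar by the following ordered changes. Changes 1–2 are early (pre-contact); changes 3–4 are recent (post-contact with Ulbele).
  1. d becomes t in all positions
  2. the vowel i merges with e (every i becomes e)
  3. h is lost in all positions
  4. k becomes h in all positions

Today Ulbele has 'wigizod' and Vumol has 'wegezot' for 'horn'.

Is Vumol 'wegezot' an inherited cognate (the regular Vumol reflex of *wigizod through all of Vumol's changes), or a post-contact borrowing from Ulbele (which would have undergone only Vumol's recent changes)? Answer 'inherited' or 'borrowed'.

inherited

If inherited, *wigizod would pass through all of Vumol's changes:
Vumol: *wigizod
  wigizod → wigizot   [unconditioned shift]
  wigizot → wegezot   [vowel merger]
  wegezot (rule 3 does not apply)
  wegezot (rule 4 does not apply)
  giving Vumol wegezot.
If borrowed from Ulbele 'wigizod' after the early changes, it would undergo only the recent ones:
  rule 3 (h-loss): no change (wigizod)
  rule 4 (unconditioned shift): no change (wigizod)
  ⇒ as a loan: wigizod
Vumol 'wegezot' matches the inherited outcome exactly, so it is an inherited cognate, not a loan.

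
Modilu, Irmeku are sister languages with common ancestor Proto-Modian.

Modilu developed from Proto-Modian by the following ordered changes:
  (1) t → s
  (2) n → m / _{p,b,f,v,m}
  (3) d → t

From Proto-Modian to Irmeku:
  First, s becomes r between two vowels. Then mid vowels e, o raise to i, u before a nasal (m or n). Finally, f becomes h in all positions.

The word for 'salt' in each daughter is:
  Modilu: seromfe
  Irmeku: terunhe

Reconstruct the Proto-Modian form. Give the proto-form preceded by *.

*teronfe

Position 1: Modilu has s, Irmeku has t. Irmeku preserves t here (none of its changes turn any other segment into t), so the proto-segment is *t.
Position 4: Modilu has o, Irmeku has u. Modilu preserves o here (none of its changes turn any other segment into o), so the proto-segment is *o.
This points to *teronfe. Verify forward in each daughter:
Modilu: *teronfe > seronfe > seromfe  (by unconditioned shift, nasal place assimilation)
Irmeku: start from *teronfe.
  rule 1: no change — teronfe
  rule 2 (pre-nasal raising): teronfe → terunfe
  rule 3 (unconditioned shift): terunfe → terunhe
  ⇒ Irmeku terunhe
No other proto-form is consistent with every reflex, so the reconstruction is *teronfe.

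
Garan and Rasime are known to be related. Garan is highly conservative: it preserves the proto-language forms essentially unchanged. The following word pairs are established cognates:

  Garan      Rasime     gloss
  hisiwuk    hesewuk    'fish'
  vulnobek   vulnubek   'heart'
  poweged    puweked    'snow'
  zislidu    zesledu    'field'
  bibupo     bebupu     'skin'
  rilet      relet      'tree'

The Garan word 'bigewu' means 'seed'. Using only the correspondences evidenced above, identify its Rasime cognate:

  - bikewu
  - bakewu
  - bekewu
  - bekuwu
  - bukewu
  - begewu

bekewu

hisiwuk ~ hesewuk, zislidu ~ zesledu — Garan i corresponds to Rasime e after a consonant, before a consonant other than r, m, n, p, b, f, v.
poweged ~ puweked — Garan g corresponds to Rasime k between vowels (before a front vowel).
Applying these to Garan 'bigewu':
  bigewu → begewu   (i→e after a consonant, before a consonant other than r, m, n, p, b, f, v)
  begewu → bekewu   (g→k between vowels (before a front vowel))
So the Rasime cognate is 'bekewu'.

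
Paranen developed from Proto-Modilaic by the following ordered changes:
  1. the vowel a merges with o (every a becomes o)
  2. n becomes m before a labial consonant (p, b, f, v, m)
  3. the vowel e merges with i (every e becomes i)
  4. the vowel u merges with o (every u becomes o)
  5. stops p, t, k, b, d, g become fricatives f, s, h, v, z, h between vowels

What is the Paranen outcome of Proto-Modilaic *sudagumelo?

sozohomilo

Paranen: *sudagumelo
  sudagumelo → sudogumelo   [vowel merger]
  sudogumelo (rule 2 does not apply)
  sudogumelo → sudogumilo   [vowel merger]
  sudogumilo → sodogomilo   [vowel merger]
  sodogomilo → sozohomilo   [intervocalic lenition]
  giving Paranen sozohomilo.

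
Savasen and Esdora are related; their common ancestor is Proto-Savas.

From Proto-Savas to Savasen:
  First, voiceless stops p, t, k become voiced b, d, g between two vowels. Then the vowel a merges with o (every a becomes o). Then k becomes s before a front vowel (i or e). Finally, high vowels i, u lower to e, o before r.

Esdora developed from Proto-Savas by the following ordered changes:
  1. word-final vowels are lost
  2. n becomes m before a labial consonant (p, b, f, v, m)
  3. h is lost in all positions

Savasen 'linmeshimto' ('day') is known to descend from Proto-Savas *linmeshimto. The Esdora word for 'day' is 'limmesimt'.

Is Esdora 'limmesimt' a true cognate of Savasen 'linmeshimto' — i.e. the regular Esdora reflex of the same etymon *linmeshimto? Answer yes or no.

Derive the expected Esdora reflex of *linmeshimto:
Esdora: start from *linmeshimto.
  rule 1 (apocope): linmeshimto → linmeshimt
  rule 2 (nasal place assimilation): linmeshimt → limmeshimt
  rule 3 (h-loss): limmeshimt → limmesimt
  ⇒ Esdora limmesimt
Esdora 'limmesimt' matches the regular reflex exactly, so the pair is cognate.

yes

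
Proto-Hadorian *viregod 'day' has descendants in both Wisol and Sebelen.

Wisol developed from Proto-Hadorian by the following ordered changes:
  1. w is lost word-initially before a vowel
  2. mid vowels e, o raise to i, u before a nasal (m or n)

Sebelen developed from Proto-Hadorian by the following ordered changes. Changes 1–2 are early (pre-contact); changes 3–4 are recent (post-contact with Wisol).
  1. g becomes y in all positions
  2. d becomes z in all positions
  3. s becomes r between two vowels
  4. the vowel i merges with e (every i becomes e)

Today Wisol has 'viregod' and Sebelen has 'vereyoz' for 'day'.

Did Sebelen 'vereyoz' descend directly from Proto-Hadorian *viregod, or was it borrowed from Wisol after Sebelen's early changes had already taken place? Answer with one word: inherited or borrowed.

If inherited, *viregod would pass through all of Sebelen's changes:
Sebelen: start from *viregod.
  rule 1 (unconditioned shift): viregod → vireyod
  rule 2 (unconditioned shift): vireyod → vireyoz
  rule 3: no change — vireyoz
  rule 4 (vowel merger): vireyoz → vereyoz
  ⇒ Sebelen vereyoz
If borrowed from Wisol 'viregod' after the early changes, it would undergo only the recent ones:
  rule 3 (rhotacism): no change (viregod)
  rule 4 (vowel merger): viregod → veregod
  ⇒ as a loan: veregod
Sebelen 'vereyoz' matches the inherited outcome exactly, so it is an inherited cognate, not a loan.

inherited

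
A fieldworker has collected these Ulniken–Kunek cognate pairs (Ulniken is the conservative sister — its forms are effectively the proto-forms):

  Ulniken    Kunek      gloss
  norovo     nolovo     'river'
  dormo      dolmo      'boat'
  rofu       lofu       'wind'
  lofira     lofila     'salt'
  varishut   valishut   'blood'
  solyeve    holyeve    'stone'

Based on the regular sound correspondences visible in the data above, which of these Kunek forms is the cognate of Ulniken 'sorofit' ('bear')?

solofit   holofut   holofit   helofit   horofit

holofit

solyeve ~ holyeve — Ulniken s corresponds to Kunek h word-initially before a back vowel.
norovo ~ nolovo — Ulniken r corresponds to Kunek l between vowels (before a back vowel).
Applying these to Ulniken 'sorofit':
  sorofit → horofit   (s→h word-initially before a back vowel)
  horofit → holofit   (r→l between vowels (before a back vowel))
So the Kunek cognate is 'holofit'.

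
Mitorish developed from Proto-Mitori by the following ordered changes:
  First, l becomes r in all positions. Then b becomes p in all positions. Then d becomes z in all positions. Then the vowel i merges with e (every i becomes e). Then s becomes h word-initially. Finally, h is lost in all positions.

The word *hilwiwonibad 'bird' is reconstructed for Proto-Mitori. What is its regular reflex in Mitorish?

Mitorish: *hilwiwonibad
  hilwiwonibad → hirwiwonibad   [unconditioned shift]
  hirwiwonibad → hirwiwonipad   [unconditioned shift]
  hirwiwonipad → hirwiwonipaz   [unconditioned shift]
  hirwiwonipaz → herwewonepaz   [vowel merger]
  herwewonepaz (rule 5 does not apply)
  herwewonepaz → erwewonepaz   [h-loss]
  giving Mitorish erwewonepaz.

erwewonepaz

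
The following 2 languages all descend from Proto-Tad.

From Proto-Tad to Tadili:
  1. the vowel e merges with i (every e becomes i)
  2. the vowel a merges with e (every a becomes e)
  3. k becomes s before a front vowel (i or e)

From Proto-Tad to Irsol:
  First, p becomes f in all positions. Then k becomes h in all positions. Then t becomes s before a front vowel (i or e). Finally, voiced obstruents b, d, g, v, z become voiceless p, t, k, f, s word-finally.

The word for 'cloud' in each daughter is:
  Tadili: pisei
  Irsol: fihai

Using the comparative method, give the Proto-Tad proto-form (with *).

*pikai

Position 4: Tadili has e, Irsol has a. Irsol preserves a here (none of its changes turn any other segment into a), so the proto-segment is *a.
Position 3: Tadili has s, Irsol has h. Taking the neighbouring segments as reconstructed: Tadili s could go back to *k or *s; Irsol h could go back to *k or *h — the one source consistent with every daughter is *k.
Position 1: Tadili has p, Irsol has f. Tadili preserves p here (none of its changes turn any other segment into p), so the proto-segment is *p.
This points to *pikai. Verify forward in each daughter:
Tadili: start from *pikai.
  rule 1: no change — pikai
  rule 2 (vowel merger): pikai → pikei
  rule 3 (palatalisation): pikei → pisei
  ⇒ Tadili pisei
Irsol: *pikai > fikai > fihai  (by unconditioned shift, unconditioned shift)
No other proto-form is consistent with every reflex, so the reconstruction is *pikai.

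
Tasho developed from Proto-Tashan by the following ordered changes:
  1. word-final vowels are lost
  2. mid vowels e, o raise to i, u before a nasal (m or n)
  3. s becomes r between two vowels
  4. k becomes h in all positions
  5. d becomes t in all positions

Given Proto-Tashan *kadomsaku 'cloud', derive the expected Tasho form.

Tasho: *kadomsaku > kadomsak > kadumsak > hadumsah > hatumsah  (by apocope, pre-nasal raising, unconditioned shift, unconditioned shift)

hatumsah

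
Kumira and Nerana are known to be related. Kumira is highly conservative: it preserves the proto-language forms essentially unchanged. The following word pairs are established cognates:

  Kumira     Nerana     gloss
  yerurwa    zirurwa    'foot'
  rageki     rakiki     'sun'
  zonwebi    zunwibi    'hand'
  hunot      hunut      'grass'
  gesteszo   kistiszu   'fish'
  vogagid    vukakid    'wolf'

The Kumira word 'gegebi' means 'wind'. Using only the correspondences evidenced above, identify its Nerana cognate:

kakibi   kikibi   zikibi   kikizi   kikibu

gesteszo ~ kistiszu — Kumira g corresponds to Nerana k word-initially before a front vowel.
rageki ~ rakiki, gesteszo ~ kistiszu — Kumira e corresponds to Nerana i after a consonant, before a consonant other than r, m, n, p, b, f, v.
rageki ~ rakiki — Kumira g corresponds to Nerana k between vowels (before a front vowel).
zonwebi ~ zunwibi — Kumira e corresponds to Nerana i after a consonant, before a labial obstruent.
Applying these to Kumira 'gegebi':
  gegebi → kegebi   (g→k word-initially before a front vowel)
  kegebi → kigebi   (e→i after a consonant, before a consonant other than r, m, n, p, b, f, v)
  kigebi → kikebi   (g→k between vowels (before a front vowel))
  kikebi → kikibi   (e→i after a consonant, before a labial obstruent)
So the Nerana cognate is 'kikibi'.

kikibi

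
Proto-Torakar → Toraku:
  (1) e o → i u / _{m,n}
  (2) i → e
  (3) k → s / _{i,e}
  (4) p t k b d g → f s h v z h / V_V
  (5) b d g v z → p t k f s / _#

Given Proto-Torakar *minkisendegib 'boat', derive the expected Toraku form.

Toraku: *minkisendegib > minkisindegib > menkesendegeb > mensesendegeb > mensesendeheb > mensesendehep  (by pre-nasal raising, vowel merger, palatalisation, intervocalic lenition, final devoicing)

mensesendehep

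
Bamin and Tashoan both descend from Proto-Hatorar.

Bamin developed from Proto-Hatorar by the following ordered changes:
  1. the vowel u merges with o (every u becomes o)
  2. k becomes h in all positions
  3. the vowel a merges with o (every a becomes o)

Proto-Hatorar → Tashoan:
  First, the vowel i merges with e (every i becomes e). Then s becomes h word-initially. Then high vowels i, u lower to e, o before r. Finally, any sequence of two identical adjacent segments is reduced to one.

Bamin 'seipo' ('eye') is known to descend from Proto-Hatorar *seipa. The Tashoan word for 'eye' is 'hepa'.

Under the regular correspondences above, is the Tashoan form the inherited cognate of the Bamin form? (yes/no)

Derive the expected Tashoan reflex of *seipa:
Tashoan: *seipa
  seipa → seepa   [vowel merger]
  seepa → heepa   [debuccalisation]
  heepa (rule 3 does not apply)
  heepa → hepa   [degemination]
  giving Tashoan hepa.
Tashoan 'hepa' matches the regular reflex exactly, so the pair is cognate.

yes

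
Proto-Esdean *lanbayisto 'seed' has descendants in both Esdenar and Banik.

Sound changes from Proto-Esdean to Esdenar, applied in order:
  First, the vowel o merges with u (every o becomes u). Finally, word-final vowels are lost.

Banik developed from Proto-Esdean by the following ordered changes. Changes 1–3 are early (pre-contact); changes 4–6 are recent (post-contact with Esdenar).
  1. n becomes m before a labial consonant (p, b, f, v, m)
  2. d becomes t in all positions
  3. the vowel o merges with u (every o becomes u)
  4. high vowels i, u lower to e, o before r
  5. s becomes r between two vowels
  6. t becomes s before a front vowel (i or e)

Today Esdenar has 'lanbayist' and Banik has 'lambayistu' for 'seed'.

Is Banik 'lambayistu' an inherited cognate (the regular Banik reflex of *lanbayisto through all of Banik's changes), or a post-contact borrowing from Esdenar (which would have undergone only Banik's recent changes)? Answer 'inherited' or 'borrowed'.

inherited

If inherited, *lanbayisto would pass through all of Banik's changes:
Banik: *lanbayisto > lambayisto > lambayistu  (by nasal place assimilation, vowel merger)
If borrowed from Esdenar 'lanbayist' after the early changes, it would undergo only the recent ones:
  rule 4 (pre-rhotic lowering): no change (lanbayist)
  rule 5 (rhotacism): no change (lanbayist)
  rule 6 (palatalisation): no change (lanbayist)
  ⇒ as a loan: lanbayist
Banik 'lambayistu' matches the inherited outcome exactly, so it is an inherited cognate, not a loan.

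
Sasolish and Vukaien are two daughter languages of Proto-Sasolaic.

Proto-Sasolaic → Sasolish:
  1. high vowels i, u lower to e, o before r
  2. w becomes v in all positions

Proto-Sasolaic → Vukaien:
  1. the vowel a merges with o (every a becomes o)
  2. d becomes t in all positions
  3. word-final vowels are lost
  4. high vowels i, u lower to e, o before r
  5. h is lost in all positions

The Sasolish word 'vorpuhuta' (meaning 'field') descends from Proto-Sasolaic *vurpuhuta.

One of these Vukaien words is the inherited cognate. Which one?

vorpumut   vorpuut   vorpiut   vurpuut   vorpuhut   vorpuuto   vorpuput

Vukaien: *vurpuhuta > vurpuhuto > vurpuhut > vorpuhut > vorpuut  (by vowel merger, apocope, pre-rhotic lowering, h-loss)
Only 'vorpuut' matches the regular Vukaien development of *vurpuhuta.

vorpuut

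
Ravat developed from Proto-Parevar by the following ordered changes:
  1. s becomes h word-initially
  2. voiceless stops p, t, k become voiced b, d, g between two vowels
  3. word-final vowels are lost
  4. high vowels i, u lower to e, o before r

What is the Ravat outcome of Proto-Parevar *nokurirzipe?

nogorerzib

Ravat: start from *nokurirzipe.
  rule 1: no change — nokurirzipe
  rule 2 (intervocalic voicing): nokurirzipe → nogurirzibe
  rule 3 (apocope): nogurirzibe → nogurirzib
  rule 4 (pre-rhotic lowering): nogurirzib → nogorerzib
  ⇒ Ravat nogorerzib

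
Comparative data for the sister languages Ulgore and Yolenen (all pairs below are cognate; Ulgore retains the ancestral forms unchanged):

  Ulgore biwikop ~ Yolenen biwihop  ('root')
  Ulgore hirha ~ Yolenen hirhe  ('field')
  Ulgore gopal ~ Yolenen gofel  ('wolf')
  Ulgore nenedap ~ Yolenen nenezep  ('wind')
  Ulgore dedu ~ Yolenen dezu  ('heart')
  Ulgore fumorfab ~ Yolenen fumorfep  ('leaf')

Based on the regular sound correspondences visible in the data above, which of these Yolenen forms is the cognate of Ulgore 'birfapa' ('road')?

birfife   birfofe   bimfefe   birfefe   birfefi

birfefe

nenedap ~ nenezep — Ulgore a corresponds to Yolenen e after a consonant, before a labial obstruent.
gopal ~ gofel — Ulgore p corresponds to Yolenen f between vowels (before a back vowel).
hirha ~ hirhe — Ulgore a corresponds to Yolenen e word-finally.
Applying these to Ulgore 'birfapa':
  birfapa → birfepa   (a→e after a consonant, before a labial obstruent)
  birfepa → birfefa   (p→f between vowels (before a back vowel))
  birfefa → birfefe   (a→e word-finally)
So the Yolenen cognate is 'birfefe'.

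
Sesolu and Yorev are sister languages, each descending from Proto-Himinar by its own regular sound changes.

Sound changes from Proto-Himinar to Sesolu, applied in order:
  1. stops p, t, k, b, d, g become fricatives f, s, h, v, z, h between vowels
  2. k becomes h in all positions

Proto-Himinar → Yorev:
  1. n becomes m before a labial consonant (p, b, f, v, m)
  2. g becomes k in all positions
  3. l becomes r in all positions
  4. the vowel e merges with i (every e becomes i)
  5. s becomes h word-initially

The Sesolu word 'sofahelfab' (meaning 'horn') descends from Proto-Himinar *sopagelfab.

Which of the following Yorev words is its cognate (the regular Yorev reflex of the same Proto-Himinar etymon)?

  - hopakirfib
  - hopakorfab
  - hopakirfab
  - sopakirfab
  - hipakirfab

hopakirfab

Yorev: *sopagelfab > sopakelfab > sopakerfab > sopakirfab > hopakirfab  (by unconditioned shift, unconditioned shift, vowel merger, debuccalisation)
Only 'hopakirfab' matches the regular Yorev development of *sopagelfab.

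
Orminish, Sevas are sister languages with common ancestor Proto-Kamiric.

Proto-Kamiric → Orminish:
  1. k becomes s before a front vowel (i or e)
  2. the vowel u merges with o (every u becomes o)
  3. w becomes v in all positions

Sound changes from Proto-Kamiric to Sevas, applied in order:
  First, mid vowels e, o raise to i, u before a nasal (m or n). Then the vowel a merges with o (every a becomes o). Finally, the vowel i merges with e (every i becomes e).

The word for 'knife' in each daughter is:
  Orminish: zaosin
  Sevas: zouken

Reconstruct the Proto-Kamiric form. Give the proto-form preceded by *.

*zaukin

Position 4: Orminish has s, Sevas has k. Sevas preserves k here (none of its changes turn any other segment into k), so the proto-segment is *k.
Position 3: Orminish has o, Sevas has u. Taking the neighbouring segments as reconstructed: Orminish o could go back to *o or *u; Sevas u can only go back to *u — the one source consistent with every daughter is *u.
Continuing position by position gives *zaukin; check it forward:
Orminish: *zaukin
  zaukin → zausin   [palatalisation]
  zausin → zaosin   [vowel merger]
  zaosin (rule 3 does not apply)
  giving Orminish zaosin.
Sevas: *zaukin
  zaukin (rule 1 does not apply)
  zaukin → zoukin   [vowel merger]
  zoukin → zouken   [vowel merger]
  giving Sevas zouken.
No other proto-form is consistent with every reflex, so the reconstruction is *zaukin.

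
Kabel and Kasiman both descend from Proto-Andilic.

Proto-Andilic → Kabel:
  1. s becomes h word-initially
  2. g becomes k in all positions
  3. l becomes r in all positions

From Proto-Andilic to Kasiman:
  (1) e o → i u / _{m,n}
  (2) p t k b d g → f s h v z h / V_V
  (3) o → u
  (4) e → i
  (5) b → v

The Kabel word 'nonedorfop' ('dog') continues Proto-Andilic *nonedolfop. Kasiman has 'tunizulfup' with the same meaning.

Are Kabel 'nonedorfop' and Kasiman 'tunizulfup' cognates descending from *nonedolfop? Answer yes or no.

no

Derive the expected Kasiman reflex of *nonedolfop:
Kasiman: start from *nonedolfop.
  rule 1 (pre-nasal raising): nonedolfop → nunedolfop
  rule 2 (intervocalic lenition): nunedolfop → nunezolfop
  rule 3 (vowel merger): nunezolfop → nunezulfup
  rule 4 (vowel merger): nunezulfup → nunizulfup
  rule 5: no change — nunizulfup
  ⇒ Kasiman nunizulfup
The regular Kasiman reflex would be 'nunizulfup', but the attested form is 'tunizulfup'. The correspondence is irregular, so they are not cognates (the Kasiman form has a different source).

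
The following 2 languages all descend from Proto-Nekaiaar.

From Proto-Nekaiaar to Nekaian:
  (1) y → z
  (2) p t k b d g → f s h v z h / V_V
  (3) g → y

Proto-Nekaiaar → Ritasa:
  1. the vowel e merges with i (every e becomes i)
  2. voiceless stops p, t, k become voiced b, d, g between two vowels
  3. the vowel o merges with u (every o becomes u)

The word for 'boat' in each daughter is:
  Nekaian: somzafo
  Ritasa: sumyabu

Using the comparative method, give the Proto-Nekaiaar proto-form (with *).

*somyapo

Position 7: Nekaian has o, Ritasa has u. Nekaian preserves o here (none of its changes turn any other segment into o), so the proto-segment is *o.
Position 4: Nekaian has z, Ritasa has y. Ritasa preserves y here (none of its changes turn any other segment into y), so the proto-segment is *y.
Continuing position by position gives *somyapo; check it forward:
Nekaian: *somyapo
  somyapo → somzapo   [unconditioned shift]
  somzapo → somzafo   [intervocalic lenition]
  somzafo (rule 3 does not apply)
  giving Nekaian somzafo.
Ritasa: start from *somyapo.
  rule 1: no change — somyapo
  rule 2 (intervocalic voicing): somyapo → somyabo
  rule 3 (vowel merger): somyabo → sumyabu
  ⇒ Ritasa sumyabu
Only *somyapo yields all of Nekaian somzafo, Ritasa sumyabu.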